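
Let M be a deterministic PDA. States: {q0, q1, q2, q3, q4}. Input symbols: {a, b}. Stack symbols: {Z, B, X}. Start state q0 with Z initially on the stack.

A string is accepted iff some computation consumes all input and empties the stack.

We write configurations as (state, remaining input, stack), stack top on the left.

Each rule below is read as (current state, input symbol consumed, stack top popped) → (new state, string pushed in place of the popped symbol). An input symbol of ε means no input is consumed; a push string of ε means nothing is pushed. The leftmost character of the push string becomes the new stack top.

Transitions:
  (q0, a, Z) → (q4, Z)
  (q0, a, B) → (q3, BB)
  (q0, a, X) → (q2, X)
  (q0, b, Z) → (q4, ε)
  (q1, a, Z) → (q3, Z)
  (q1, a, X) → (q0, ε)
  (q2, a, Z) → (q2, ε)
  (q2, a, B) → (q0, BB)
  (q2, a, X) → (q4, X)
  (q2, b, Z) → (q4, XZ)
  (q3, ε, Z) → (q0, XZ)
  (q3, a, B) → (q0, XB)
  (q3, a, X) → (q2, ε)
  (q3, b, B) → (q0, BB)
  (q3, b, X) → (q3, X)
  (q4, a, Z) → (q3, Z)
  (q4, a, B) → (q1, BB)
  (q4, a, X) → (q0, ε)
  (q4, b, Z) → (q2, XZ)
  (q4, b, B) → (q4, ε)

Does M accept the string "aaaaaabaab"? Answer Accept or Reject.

Accept

(q0, aaaaaabaab, Z) ⊢ (q4, aaaaabaab, Z) ⊢ (q3, aaaabaab, Z) ⊢ (q0, aaaabaab, XZ) ⊢ (q2, aaabaab, XZ) ⊢ (q4, aabaab, XZ) ⊢ (q0, abaab, Z) ⊢ (q4, baab, Z) ⊢ (q2, aab, XZ) ⊢ (q4, ab, XZ) ⊢ (q0, b, Z) ⊢ (q4, ε, ε)
All input consumed and the stack is empty.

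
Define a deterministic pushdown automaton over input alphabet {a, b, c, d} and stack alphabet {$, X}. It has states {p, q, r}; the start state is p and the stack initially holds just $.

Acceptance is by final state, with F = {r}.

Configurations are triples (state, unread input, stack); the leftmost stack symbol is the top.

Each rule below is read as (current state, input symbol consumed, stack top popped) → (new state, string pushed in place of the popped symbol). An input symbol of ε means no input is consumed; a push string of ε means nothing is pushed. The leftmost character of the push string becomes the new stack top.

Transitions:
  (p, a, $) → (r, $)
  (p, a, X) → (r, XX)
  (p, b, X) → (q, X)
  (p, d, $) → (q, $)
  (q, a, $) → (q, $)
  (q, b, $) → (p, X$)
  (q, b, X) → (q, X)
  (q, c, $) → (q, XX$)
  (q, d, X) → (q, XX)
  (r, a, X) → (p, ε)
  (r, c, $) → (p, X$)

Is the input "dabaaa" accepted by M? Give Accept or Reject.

(p, dabaaa, $)
  read d, top $: go to q, push $ → (q, abaaa, $)
  read a, top $: go to q, push $ → (q, baaa, $)
  read b, top $: go to p, push X$ → (p, aaa, X$)
  read a, top X: go to r, push XX → (r, aa, XX$)
  read a, top X: go to p, push ε → (p, a, X$)
  read a, top X: go to r, push XX → (r, ε, XX$)
All input consumed; state r ∈ F.

Accept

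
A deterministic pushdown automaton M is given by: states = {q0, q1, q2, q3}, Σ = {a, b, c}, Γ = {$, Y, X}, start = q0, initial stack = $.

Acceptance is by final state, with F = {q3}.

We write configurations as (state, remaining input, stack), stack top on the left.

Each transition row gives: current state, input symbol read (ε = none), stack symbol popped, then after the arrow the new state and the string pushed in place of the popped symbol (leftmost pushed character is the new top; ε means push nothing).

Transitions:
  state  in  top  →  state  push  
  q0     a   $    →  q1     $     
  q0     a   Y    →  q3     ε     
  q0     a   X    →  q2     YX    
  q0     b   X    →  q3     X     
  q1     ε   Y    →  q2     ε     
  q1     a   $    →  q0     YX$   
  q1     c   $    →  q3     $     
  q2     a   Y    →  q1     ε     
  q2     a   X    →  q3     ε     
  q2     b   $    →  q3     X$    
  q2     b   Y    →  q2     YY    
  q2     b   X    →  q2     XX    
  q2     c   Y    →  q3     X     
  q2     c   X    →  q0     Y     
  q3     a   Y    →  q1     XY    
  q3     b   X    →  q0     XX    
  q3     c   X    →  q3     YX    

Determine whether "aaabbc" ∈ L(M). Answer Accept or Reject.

Accept

(q0, aaabbc, $)
  read a, top $: go to q1, push $ → (q1, aabbc, $)
  read a, top $: go to q0, push YX$ → (q0, abbc, YX$)
  read a, top Y: go to q3, push ε → (q3, bbc, X$)
  read b, top X: go to q0, push XX → (q0, bc, XX$)
  read b, top X: go to q3, push X → (q3, c, XX$)
  read c, top X: go to q3, push YX → (q3, ε, YXX$)
All input consumed; state q3 ∈ F.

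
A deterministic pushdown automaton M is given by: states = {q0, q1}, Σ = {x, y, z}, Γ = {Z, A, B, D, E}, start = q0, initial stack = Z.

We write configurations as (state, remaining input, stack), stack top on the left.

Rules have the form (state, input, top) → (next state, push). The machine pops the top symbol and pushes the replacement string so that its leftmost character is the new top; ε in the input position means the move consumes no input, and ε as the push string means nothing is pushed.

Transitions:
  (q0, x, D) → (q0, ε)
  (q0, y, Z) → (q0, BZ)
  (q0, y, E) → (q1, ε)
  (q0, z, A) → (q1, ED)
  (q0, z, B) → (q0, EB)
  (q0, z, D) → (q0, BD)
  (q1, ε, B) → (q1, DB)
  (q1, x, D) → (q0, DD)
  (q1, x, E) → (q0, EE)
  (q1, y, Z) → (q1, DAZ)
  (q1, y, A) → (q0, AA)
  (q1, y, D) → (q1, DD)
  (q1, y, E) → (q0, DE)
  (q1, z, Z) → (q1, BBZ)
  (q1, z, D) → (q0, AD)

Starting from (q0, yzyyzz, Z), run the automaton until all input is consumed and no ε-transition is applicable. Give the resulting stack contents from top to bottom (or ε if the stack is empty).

EDDDBZ

(q0, yzyyzz, Z)
  read y, top Z: go to q0, push BZ → (q0, zyyzz, BZ)
  read z, top B: go to q0, push EB → (q0, yyzz, EBZ)
  read y, top E: go to q1, push ε → (q1, yzz, BZ)
  ε-move, top B: go to q1, push DB → (q1, yzz, DBZ)
  read y, top D: go to q1, push DD → (q1, zz, DDBZ)
  read z, top D: go to q0, push AD → (q0, z, ADDBZ)
  read z, top A: go to q1, push ED → (q1, ε, EDDDBZ)
All input consumed in state q1 with stack EDDDBZ.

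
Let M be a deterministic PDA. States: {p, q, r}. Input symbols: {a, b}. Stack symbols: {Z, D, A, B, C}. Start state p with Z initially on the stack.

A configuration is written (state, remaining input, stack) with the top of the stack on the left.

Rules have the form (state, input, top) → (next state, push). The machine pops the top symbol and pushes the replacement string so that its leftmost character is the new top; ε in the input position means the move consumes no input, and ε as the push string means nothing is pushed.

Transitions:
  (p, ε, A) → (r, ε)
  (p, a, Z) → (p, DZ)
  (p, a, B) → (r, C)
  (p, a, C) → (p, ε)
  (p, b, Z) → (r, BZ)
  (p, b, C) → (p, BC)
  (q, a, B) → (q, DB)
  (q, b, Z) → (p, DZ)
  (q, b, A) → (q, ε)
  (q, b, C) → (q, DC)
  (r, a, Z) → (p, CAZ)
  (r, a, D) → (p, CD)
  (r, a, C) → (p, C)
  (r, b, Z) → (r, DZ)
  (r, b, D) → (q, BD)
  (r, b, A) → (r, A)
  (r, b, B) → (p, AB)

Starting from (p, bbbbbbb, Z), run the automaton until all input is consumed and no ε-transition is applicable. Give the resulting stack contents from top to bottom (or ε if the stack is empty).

BZ

(p, bbbbbbb, Z)
  read b, top Z: go to r, push BZ → (r, bbbbbb, BZ)
  read b, top B: go to p, push AB → (p, bbbbb, ABZ)
  ε-move, top A: go to r, push ε → (r, bbbbb, BZ)
  read b, top B: go to p, push AB → (p, bbbb, ABZ)
  ε-move, top A: go to r, push ε → (r, bbbb, BZ)
  read b, top B: go to p, push AB → (p, bbb, ABZ)
  ε-move, top A: go to r, push ε → (r, bbb, BZ)
  read b, top B: go to p, push AB → (p, bb, ABZ)
  ε-move, top A: go to r, push ε → (r, bb, BZ)
  read b, top B: go to p, push AB → (p, b, ABZ)
  ε-move, top A: go to r, push ε → (r, b, BZ)
  read b, top B: go to p, push AB → (p, ε, ABZ)
  ε-move, top A: go to r, push ε → (r, ε, BZ)
All input consumed in state r with stack BZ.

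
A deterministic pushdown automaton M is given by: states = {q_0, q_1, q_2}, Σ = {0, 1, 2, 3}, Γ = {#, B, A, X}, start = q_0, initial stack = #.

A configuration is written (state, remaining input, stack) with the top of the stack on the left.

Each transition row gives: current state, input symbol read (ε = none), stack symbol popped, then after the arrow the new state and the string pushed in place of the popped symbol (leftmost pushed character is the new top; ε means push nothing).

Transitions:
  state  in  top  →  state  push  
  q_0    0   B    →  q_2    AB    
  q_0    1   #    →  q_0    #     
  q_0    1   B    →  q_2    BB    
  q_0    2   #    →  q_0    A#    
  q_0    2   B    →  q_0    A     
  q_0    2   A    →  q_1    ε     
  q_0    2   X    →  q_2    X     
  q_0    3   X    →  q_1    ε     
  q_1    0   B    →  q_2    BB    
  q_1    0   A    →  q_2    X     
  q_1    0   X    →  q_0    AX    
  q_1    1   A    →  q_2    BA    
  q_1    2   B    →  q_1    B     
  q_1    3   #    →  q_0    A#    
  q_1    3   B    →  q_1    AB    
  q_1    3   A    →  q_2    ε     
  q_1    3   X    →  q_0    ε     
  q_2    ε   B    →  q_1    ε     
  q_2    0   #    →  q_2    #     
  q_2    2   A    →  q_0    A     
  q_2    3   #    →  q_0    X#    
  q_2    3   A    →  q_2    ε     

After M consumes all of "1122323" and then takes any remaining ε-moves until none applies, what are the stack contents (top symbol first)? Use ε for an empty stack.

A#

(q_0, 1122323, #)
  read 1, top #: go to q_0, push # → (q_0, 122323, #)
  read 1, top #: go to q_0, push # → (q_0, 22323, #)
  read 2, top #: go to q_0, push A# → (q_0, 2323, A#)
  read 2, top A: go to q_1, push ε → (q_1, 323, #)
  read 3, top #: go to q_0, push A# → (q_0, 23, A#)
  read 2, top A: go to q_1, push ε → (q_1, 3, #)
  read 3, top #: go to q_0, push A# → (q_0, ε, A#)
All input consumed in state q_0 with stack A#.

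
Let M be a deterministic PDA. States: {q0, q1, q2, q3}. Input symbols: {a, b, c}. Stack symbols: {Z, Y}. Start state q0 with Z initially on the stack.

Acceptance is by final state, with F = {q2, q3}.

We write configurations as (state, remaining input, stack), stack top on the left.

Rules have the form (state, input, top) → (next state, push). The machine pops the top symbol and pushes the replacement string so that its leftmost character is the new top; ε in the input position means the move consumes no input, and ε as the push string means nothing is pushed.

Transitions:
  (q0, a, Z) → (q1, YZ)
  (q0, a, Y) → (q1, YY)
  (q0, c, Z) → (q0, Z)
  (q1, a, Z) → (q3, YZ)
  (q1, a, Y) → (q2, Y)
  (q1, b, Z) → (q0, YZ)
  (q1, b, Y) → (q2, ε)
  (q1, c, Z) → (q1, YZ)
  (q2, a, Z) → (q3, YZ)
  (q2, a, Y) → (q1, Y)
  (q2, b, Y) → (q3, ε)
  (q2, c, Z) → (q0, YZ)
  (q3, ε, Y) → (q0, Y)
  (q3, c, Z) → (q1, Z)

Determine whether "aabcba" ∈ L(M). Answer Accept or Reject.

(q0, aabcba, Z)
  read a, top Z: go to q1, push YZ → (q1, abcba, YZ)
  read a, top Y: go to q2, push Y → (q2, bcba, YZ)
  read b, top Y: go to q3, push ε → (q3, cba, Z)
  read c, top Z: go to q1, push Z → (q1, ba, Z)
  read b, top Z: go to q0, push YZ → (q0, a, YZ)
  read a, top Y: go to q1, push YY → (q1, ε, YYZ)
All input consumed; state q1 ∉ F and no further ε-move applies.

Reject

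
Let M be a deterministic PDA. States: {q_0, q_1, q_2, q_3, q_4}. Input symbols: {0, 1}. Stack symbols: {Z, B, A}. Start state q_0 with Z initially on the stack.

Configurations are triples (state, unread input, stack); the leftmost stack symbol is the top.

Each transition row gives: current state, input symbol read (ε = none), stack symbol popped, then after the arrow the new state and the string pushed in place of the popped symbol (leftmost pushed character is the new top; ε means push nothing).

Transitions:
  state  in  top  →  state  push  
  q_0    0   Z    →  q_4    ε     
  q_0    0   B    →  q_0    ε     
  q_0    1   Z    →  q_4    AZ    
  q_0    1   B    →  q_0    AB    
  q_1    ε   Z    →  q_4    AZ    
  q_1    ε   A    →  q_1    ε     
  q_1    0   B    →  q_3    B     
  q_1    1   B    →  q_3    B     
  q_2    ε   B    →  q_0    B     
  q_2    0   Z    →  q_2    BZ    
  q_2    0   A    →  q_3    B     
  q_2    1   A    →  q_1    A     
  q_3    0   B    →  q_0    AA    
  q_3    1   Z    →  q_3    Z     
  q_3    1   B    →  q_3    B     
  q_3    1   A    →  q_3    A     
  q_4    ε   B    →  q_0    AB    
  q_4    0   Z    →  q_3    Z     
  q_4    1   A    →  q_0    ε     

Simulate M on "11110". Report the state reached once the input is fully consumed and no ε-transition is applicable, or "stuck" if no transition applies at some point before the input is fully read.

q_4

(q_0, 11110, Z)
  read 1, top Z: go to q_4, push AZ → (q_4, 1110, AZ)
  read 1, top A: go to q_0, push ε → (q_0, 110, Z)
  read 1, top Z: go to q_4, push AZ → (q_4, 10, AZ)
  read 1, top A: go to q_0, push ε → (q_0, 0, Z)
  read 0, top Z: go to q_4, push ε → (q_4, ε, ε)
All input consumed; M is in state q_4.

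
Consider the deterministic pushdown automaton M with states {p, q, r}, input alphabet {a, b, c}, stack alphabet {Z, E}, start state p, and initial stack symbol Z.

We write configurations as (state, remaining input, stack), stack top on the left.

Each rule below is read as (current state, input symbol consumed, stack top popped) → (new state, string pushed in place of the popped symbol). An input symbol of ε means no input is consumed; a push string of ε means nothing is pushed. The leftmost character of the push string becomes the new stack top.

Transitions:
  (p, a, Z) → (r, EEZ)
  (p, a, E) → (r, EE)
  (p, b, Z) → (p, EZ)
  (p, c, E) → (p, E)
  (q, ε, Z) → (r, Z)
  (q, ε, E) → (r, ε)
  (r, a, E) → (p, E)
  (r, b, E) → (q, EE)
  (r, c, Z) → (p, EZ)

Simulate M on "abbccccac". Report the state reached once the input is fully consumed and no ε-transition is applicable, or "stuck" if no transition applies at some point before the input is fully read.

stuck

(p, abbccccac, Z) ⊢ (r, bbccccac, EEZ) ⊢ (q, bccccac, EEEZ) ⊢ (r, bccccac, EEZ) ⊢ (q, ccccac, EEEZ) ⊢ (r, ccccac, EEZ)
No transition for (r, c, top E); M blocks with input ccccac remaining.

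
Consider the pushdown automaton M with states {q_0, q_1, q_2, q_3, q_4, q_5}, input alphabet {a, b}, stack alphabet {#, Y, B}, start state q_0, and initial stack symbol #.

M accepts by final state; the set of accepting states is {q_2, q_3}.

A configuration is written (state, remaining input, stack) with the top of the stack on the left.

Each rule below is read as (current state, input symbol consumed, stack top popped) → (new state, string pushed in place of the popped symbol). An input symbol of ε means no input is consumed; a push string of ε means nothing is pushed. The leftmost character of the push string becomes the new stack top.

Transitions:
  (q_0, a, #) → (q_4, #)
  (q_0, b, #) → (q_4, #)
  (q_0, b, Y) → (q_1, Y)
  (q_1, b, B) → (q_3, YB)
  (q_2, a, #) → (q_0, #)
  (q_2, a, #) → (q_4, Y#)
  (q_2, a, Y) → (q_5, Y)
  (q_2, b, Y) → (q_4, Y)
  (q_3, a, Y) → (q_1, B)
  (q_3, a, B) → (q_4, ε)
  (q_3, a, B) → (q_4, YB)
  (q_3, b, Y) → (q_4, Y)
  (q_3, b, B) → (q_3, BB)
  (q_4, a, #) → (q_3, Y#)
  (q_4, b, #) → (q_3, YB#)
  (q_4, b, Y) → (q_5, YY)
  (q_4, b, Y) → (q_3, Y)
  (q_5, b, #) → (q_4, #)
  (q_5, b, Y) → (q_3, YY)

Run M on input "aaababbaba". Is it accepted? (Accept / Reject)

Reject

No computation consumes all input and reaches a final state.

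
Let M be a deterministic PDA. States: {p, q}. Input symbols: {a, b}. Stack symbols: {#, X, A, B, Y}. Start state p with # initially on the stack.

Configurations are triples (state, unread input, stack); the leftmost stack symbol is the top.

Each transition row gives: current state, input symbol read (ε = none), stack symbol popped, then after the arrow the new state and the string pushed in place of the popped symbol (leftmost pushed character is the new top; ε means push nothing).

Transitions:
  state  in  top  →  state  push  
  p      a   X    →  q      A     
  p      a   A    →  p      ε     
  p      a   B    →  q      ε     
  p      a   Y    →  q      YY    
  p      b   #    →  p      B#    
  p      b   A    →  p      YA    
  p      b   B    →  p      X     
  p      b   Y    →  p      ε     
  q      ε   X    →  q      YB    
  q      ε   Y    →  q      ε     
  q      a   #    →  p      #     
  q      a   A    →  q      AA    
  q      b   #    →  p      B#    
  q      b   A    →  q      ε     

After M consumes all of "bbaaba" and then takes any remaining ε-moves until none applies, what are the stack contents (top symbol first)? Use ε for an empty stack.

(p, bbaaba, #)
  read b, top #: go to p, push B# → (p, baaba, B#)
  read b, top B: go to p, push X → (p, aaba, X#)
  read a, top X: go to q, push A → (q, aba, A#)
  read a, top A: go to q, push AA → (q, ba, AA#)
  read b, top A: go to q, push ε → (q, a, A#)
  read a, top A: go to q, push AA → (q, ε, AA#)
All input consumed in state q with stack AA#.

AA#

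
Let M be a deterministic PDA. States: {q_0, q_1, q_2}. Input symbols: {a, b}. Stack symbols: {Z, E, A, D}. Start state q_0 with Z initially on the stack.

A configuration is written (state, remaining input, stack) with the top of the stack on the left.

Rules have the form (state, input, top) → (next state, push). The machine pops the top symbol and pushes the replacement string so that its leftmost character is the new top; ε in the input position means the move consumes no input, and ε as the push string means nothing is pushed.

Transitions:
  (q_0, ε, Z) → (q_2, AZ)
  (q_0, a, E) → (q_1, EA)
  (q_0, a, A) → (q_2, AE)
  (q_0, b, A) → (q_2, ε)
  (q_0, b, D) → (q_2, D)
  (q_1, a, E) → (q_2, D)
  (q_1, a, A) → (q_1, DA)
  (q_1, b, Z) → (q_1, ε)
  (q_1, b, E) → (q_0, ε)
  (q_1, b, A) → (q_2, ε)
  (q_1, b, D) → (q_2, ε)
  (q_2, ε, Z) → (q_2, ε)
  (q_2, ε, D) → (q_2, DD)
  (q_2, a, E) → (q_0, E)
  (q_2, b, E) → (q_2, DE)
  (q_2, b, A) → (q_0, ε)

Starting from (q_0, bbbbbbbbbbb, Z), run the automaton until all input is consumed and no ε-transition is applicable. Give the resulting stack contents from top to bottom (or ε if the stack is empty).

AZ

(q_0, bbbbbbbbbbb, Z)
  ε-move, top Z: go to q_2, push AZ → (q_2, bbbbbbbbbbb, AZ)
  read b, top A: go to q_0, push ε → (q_0, bbbbbbbbbb, Z)
  ε-move, top Z: go to q_2, push AZ → (q_2, bbbbbbbbbb, AZ)
  read b, top A: go to q_0, push ε → (q_0, bbbbbbbbb, Z)
  ε-move, top Z: go to q_2, push AZ → (q_2, bbbbbbbbb, AZ)
  read b, top A: go to q_0, push ε → (q_0, bbbbbbbb, Z)
  ε-move, top Z: go to q_2, push AZ → (q_2, bbbbbbbb, AZ)
  read b, top A: go to q_0, push ε → (q_0, bbbbbbb, Z)
  ε-move, top Z: go to q_2, push AZ → (q_2, bbbbbbb, AZ)
  read b, top A: go to q_0, push ε → (q_0, bbbbbb, Z)
  ε-move, top Z: go to q_2, push AZ → (q_2, bbbbbb, AZ)
  read b, top A: go to q_0, push ε → (q_0, bbbbb, Z)
  ε-move, top Z: go to q_2, push AZ → (q_2, bbbbb, AZ)
  read b, top A: go to q_0, push ε → (q_0, bbbb, Z)
  ε-move, top Z: go to q_2, push AZ → (q_2, bbbb, AZ)
  read b, top A: go to q_0, push ε → (q_0, bbb, Z)
  ε-move, top Z: go to q_2, push AZ → (q_2, bbb, AZ)
  read b, top A: go to q_0, push ε → (q_0, bb, Z)
  ε-move, top Z: go to q_2, push AZ → (q_2, bb, AZ)
  read b, top A: go to q_0, push ε → (q_0, b, Z)
  ε-move, top Z: go to q_2, push AZ → (q_2, b, AZ)
  read b, top A: go to q_0, push ε → (q_0, ε, Z)
  ε-move, top Z: go to q_2, push AZ → (q_2, ε, AZ)
All input consumed in state q_2 with stack AZ.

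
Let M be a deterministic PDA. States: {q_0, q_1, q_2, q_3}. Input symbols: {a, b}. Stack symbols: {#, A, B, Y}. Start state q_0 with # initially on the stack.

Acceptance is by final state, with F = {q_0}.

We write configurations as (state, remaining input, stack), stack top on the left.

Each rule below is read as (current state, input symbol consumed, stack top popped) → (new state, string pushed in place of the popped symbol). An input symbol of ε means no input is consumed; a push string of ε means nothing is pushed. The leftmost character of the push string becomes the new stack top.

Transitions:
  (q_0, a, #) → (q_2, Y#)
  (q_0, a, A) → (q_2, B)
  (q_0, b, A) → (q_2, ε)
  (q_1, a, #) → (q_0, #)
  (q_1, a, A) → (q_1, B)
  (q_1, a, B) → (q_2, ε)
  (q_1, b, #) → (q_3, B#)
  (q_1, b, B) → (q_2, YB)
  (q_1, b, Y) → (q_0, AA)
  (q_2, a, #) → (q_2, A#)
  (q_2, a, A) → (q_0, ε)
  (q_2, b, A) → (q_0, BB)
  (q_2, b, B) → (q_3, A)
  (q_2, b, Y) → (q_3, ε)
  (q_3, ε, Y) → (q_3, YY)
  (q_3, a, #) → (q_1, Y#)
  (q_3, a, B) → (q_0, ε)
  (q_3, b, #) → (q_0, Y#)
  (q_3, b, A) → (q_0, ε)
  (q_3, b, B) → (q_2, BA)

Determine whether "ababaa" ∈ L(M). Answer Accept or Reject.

Reject

(q_0, ababaa, #)
  read a, top #: go to q_2, push Y# → (q_2, babaa, Y#)
  read b, top Y: go to q_3, push ε → (q_3, abaa, #)
  read a, top #: go to q_1, push Y# → (q_1, baa, Y#)
  read b, top Y: go to q_0, push AA → (q_0, aa, AA#)
  read a, top A: go to q_2, push B → (q_2, a, BA#)
No transition applies at (q_2, a, BA#); input not fully consumed.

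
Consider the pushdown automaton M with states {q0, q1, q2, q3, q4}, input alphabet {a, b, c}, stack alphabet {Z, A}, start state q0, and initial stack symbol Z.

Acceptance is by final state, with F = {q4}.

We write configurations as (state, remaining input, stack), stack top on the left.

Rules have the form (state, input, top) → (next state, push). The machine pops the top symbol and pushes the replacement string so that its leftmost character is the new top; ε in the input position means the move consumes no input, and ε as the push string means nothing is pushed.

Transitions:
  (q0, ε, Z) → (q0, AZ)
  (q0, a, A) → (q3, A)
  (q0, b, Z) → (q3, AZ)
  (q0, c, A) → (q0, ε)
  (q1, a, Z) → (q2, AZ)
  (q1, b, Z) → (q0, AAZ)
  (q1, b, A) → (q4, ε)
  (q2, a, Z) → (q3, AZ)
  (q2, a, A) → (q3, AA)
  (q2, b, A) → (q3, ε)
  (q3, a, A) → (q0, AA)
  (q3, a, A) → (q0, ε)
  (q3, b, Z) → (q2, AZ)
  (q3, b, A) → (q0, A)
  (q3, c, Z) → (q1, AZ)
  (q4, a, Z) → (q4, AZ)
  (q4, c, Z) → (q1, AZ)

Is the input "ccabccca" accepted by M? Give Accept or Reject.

Reject

No computation consumes all input and reaches a final state.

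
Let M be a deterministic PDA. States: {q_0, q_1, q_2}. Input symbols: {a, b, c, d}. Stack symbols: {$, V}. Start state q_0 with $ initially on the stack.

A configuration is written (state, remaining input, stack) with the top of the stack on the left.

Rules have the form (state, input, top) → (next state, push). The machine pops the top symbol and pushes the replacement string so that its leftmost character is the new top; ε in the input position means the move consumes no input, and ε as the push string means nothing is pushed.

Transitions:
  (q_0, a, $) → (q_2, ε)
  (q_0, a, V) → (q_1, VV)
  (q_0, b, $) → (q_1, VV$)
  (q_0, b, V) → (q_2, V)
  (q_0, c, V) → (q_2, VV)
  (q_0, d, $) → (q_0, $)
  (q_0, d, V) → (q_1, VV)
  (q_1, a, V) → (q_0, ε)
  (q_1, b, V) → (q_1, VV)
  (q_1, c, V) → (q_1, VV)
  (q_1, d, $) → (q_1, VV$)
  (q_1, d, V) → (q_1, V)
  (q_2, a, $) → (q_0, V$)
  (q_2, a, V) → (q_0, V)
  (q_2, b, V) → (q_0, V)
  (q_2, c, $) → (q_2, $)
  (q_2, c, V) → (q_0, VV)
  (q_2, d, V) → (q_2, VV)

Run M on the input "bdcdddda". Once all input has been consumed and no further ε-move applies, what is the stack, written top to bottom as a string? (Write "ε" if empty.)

VV$

(q_0, bdcdddda, $) ⊢ (q_1, dcdddda, VV$) ⊢ (q_1, cdddda, VV$) ⊢ (q_1, dddda, VVV$) ⊢ (q_1, ddda, VVV$) ⊢ (q_1, dda, VVV$) ⊢ (q_1, da, VVV$) ⊢ (q_1, a, VVV$) ⊢ (q_0, ε, VV$)
All input consumed in state q_0 with stack VV$.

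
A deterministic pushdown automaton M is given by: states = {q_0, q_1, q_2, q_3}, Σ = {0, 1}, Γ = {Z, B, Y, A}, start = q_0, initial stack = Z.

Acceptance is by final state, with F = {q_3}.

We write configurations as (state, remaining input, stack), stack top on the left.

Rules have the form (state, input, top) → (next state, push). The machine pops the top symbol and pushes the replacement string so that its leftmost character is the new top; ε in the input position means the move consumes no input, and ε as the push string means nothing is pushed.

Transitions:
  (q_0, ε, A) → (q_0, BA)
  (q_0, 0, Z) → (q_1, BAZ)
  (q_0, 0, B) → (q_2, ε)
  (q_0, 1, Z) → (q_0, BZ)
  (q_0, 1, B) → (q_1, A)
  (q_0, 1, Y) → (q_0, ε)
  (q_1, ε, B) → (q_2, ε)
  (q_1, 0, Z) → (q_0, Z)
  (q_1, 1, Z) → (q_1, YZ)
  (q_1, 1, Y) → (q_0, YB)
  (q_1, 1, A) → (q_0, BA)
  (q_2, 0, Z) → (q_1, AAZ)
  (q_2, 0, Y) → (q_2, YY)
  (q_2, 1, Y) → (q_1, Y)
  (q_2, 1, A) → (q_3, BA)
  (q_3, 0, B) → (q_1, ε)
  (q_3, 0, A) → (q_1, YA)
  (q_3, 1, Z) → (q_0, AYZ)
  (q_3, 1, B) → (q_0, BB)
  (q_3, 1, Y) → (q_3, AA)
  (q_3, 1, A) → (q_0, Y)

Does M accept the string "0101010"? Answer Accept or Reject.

(q_0, 0101010, Z) ⊢ (q_1, 101010, BAZ) ⊢ (q_2, 101010, AZ) ⊢ (q_3, 01010, BAZ) ⊢ (q_1, 1010, AZ) ⊢ (q_0, 010, BAZ) ⊢ (q_2, 10, AZ) ⊢ (q_3, 0, BAZ) ⊢ (q_1, ε, AZ)
All input consumed; state q_1 ∉ F and no further ε-move applies.

Reject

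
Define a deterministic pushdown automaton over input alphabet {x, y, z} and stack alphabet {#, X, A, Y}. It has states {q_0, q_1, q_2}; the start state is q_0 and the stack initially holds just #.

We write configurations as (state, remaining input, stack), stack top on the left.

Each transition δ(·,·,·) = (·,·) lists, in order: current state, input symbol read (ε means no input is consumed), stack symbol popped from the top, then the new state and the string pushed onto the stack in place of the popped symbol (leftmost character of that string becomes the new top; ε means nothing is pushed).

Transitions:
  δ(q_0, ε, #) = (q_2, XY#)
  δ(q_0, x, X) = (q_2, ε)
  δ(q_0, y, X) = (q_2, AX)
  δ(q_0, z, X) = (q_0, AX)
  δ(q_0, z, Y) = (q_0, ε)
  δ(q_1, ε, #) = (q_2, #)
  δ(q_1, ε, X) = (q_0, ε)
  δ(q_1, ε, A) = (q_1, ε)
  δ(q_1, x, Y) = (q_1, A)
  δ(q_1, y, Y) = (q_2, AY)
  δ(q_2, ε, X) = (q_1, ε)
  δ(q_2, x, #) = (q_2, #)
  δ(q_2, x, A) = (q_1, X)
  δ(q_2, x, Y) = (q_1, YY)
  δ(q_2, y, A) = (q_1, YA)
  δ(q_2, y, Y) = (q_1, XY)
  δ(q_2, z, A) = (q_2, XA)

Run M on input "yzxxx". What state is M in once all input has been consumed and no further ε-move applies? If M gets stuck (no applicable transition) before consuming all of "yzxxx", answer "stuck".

(q_0, yzxxx, #) ⊢ (q_2, yzxxx, XY#) ⊢ (q_1, yzxxx, Y#) ⊢ (q_2, zxxx, AY#) ⊢ (q_2, xxx, XAY#) ⊢ (q_1, xxx, AY#) ⊢ (q_1, xxx, Y#) ⊢ (q_1, xx, A#) ⊢ (q_1, xx, #) ⊢ (q_2, xx, #) ⊢ (q_2, x, #) ⊢ (q_2, ε, #)
All input consumed; M is in state q_2.

q_2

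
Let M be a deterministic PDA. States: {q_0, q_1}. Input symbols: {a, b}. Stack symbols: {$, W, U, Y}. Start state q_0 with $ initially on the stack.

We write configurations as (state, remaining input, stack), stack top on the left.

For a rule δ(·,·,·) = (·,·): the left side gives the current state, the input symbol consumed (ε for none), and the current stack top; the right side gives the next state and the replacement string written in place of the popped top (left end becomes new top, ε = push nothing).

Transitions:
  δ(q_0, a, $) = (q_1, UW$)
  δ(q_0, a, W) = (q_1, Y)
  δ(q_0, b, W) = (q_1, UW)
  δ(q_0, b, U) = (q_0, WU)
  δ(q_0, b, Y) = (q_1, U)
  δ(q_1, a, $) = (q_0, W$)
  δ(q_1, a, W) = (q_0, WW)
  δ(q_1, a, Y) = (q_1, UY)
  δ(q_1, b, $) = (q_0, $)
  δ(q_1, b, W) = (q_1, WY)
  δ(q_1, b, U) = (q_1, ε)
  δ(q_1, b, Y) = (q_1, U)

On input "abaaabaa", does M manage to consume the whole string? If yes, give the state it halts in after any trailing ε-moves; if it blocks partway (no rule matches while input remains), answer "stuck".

stuck

(q_0, abaaabaa, $)
  read a, top $: go to q_1, push UW$ → (q_1, baaabaa, UW$)
  read b, top U: go to q_1, push ε → (q_1, aaabaa, W$)
  read a, top W: go to q_0, push WW → (q_0, aabaa, WW$)
  read a, top W: go to q_1, push Y → (q_1, abaa, YW$)
  read a, top Y: go to q_1, push UY → (q_1, baa, UYW$)
  read b, top U: go to q_1, push ε → (q_1, aa, YW$)
  read a, top Y: go to q_1, push UY → (q_1, a, UYW$)
No transition for (q_1, a, top U); M blocks with input a remaining.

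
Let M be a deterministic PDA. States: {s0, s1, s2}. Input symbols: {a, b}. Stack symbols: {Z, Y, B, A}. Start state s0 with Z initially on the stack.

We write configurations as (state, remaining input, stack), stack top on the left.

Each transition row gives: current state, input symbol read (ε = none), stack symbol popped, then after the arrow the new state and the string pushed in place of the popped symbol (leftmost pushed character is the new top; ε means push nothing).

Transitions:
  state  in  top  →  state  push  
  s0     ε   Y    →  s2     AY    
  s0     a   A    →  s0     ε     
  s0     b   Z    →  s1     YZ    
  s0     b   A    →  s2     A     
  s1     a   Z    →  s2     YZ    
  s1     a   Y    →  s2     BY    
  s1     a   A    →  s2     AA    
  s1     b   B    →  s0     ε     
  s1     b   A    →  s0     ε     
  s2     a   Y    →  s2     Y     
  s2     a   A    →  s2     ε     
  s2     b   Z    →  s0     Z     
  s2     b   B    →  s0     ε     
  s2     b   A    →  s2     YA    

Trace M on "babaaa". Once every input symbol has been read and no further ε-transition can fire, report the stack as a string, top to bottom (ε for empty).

(s0, babaaa, Z)
  read b, top Z: go to s1, push YZ → (s1, abaaa, YZ)
  read a, top Y: go to s2, push BY → (s2, baaa, BYZ)
  read b, top B: go to s0, push ε → (s0, aaa, YZ)
  ε-move, top Y: go to s2, push AY → (s2, aaa, AYZ)
  read a, top A: go to s2, push ε → (s2, aa, YZ)
  read a, top Y: go to s2, push Y → (s2, a, YZ)
  read a, top Y: go to s2, push Y → (s2, ε, YZ)
All input consumed in state s2 with stack YZ.

YZ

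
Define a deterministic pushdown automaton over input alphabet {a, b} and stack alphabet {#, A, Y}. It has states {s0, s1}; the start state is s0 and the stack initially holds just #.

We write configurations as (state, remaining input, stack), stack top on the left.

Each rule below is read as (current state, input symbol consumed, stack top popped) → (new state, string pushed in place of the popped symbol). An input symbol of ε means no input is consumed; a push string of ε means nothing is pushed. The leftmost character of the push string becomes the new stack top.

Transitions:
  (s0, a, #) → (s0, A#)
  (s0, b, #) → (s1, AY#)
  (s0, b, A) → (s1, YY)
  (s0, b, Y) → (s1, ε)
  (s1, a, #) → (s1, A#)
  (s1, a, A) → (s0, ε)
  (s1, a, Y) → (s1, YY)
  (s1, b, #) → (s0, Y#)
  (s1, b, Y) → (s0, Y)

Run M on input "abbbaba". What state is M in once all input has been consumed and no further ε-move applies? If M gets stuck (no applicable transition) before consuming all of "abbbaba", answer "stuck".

(s0, abbbaba, #) ⊢ (s0, bbbaba, A#) ⊢ (s1, bbaba, YY#) ⊢ (s0, baba, YY#) ⊢ (s1, aba, Y#) ⊢ (s1, ba, YY#) ⊢ (s0, a, YY#)
No transition for (s0, a, top Y); M blocks with input a remaining.

stuck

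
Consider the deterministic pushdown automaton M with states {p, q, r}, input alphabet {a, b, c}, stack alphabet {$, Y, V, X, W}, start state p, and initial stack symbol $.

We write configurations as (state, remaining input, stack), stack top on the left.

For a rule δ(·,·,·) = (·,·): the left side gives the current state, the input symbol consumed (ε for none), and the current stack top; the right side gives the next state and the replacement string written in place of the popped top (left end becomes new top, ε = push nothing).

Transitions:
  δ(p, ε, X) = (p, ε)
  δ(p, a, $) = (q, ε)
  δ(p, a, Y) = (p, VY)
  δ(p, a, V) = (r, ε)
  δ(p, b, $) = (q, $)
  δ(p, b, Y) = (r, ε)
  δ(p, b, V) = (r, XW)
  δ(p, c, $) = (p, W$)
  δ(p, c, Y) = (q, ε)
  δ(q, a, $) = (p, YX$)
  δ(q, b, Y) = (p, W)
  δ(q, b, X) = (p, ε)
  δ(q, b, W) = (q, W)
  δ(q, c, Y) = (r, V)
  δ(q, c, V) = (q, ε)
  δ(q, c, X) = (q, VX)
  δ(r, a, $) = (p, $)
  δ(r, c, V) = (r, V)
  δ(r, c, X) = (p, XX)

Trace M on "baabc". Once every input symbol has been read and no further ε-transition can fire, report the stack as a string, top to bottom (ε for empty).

WYX$

(p, baabc, $)
  read b, top $: go to q, push $ → (q, aabc, $)
  read a, top $: go to p, push YX$ → (p, abc, YX$)
  read a, top Y: go to p, push VY → (p, bc, VYX$)
  read b, top V: go to r, push XW → (r, c, XWYX$)
  read c, top X: go to p, push XX → (p, ε, XXWYX$)
  ε-move, top X: go to p, push ε → (p, ε, XWYX$)
  ε-move, top X: go to p, push ε → (p, ε, WYX$)
All input consumed in state p with stack WYX$.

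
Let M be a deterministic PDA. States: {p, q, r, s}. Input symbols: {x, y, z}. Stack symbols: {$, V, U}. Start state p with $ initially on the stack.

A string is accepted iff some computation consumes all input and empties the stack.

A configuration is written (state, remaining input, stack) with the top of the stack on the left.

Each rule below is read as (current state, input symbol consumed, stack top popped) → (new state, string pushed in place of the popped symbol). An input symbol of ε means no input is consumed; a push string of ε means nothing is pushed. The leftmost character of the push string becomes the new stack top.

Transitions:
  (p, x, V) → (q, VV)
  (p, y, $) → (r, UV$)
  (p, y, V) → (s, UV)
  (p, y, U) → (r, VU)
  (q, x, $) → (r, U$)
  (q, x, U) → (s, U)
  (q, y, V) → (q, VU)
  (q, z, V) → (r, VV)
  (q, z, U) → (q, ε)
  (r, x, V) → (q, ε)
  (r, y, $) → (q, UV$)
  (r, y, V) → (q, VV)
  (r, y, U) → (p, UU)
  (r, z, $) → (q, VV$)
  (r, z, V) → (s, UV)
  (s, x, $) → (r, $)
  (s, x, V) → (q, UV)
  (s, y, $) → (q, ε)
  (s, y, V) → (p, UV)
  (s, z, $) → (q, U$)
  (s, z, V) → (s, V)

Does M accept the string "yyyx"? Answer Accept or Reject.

Reject

(p, yyyx, $)
  read y, top $: go to r, push UV$ → (r, yyx, UV$)
  read y, top U: go to p, push UU → (p, yx, UUV$)
  read y, top U: go to r, push VU → (r, x, VUUV$)
  read x, top V: go to q, push ε → (q, ε, UUV$)
All input consumed; stack is UUV$, not empty, and no further ε-move applies.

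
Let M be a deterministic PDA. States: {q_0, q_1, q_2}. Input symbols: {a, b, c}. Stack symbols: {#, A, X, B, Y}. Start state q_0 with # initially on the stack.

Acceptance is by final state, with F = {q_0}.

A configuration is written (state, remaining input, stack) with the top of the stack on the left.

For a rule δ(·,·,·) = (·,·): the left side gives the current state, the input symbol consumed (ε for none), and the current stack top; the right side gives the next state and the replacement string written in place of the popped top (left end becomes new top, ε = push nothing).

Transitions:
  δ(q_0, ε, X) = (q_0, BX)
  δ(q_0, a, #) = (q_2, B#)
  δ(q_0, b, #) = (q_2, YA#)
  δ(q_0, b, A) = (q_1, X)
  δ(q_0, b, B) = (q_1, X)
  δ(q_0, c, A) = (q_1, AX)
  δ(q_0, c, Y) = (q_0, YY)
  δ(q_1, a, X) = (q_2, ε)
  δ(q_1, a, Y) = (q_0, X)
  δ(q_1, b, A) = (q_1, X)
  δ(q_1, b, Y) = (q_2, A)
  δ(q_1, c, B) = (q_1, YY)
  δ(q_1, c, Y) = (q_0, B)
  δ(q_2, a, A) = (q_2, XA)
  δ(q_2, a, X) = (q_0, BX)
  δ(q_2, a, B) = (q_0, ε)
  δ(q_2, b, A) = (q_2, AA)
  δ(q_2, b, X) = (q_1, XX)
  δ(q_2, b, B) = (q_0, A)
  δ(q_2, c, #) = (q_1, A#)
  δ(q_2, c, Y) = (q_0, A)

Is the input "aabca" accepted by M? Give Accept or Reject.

(q_0, aabca, #) ⊢ (q_2, abca, B#) ⊢ (q_0, bca, #) ⊢ (q_2, ca, YA#) ⊢ (q_0, a, AA#)
No transition applies at (q_0, a, AA#); input not fully consumed.

Reject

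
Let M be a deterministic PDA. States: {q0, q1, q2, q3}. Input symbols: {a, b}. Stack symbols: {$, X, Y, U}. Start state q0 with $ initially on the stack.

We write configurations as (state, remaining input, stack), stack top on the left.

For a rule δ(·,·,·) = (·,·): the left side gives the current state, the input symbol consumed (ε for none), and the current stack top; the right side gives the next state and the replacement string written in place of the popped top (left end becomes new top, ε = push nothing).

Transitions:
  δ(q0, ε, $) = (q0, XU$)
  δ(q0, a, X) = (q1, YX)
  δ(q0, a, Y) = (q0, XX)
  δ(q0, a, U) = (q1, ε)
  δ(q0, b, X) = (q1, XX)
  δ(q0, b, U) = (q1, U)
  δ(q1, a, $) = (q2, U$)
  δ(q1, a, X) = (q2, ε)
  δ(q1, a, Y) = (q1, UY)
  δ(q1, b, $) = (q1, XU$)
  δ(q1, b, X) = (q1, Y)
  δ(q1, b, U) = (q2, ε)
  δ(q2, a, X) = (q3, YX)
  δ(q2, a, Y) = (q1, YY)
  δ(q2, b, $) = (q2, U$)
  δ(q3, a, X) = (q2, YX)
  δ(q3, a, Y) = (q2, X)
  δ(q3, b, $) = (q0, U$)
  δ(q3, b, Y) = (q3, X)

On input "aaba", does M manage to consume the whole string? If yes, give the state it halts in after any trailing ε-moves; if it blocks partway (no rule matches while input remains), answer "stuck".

(q0, aaba, $) ⊢ (q0, aaba, XU$) ⊢ (q1, aba, YXU$) ⊢ (q1, ba, UYXU$) ⊢ (q2, a, YXU$) ⊢ (q1, ε, YYXU$)
All input consumed; M is in state q1.

q1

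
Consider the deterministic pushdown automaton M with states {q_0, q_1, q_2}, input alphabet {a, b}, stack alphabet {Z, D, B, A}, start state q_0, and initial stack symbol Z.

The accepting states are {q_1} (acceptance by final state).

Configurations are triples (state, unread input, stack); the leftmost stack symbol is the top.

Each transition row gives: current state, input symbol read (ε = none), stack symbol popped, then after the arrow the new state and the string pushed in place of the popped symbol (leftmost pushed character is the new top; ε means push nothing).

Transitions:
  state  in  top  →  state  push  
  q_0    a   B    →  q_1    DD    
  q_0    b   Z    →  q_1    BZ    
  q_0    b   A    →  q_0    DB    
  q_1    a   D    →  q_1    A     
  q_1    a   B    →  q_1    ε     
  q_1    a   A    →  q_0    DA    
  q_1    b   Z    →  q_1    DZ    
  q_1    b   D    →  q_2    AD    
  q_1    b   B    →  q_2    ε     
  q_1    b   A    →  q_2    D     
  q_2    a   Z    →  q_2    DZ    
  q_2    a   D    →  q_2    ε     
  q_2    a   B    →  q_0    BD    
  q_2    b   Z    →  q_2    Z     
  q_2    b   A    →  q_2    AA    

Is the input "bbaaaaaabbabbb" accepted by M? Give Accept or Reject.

(q_0, bbaaaaaabbabbb, Z) ⊢ (q_1, baaaaaabbabbb, BZ) ⊢ (q_2, aaaaaabbabbb, Z) ⊢ (q_2, aaaaabbabbb, DZ) ⊢ (q_2, aaaabbabbb, Z) ⊢ (q_2, aaabbabbb, DZ) ⊢ (q_2, aabbabbb, Z) ⊢ (q_2, abbabbb, DZ) ⊢ (q_2, bbabbb, Z) ⊢ (q_2, babbb, Z) ⊢ (q_2, abbb, Z) ⊢ (q_2, bbb, DZ)
No transition applies at (q_2, bbb, DZ); input not fully consumed.

Reject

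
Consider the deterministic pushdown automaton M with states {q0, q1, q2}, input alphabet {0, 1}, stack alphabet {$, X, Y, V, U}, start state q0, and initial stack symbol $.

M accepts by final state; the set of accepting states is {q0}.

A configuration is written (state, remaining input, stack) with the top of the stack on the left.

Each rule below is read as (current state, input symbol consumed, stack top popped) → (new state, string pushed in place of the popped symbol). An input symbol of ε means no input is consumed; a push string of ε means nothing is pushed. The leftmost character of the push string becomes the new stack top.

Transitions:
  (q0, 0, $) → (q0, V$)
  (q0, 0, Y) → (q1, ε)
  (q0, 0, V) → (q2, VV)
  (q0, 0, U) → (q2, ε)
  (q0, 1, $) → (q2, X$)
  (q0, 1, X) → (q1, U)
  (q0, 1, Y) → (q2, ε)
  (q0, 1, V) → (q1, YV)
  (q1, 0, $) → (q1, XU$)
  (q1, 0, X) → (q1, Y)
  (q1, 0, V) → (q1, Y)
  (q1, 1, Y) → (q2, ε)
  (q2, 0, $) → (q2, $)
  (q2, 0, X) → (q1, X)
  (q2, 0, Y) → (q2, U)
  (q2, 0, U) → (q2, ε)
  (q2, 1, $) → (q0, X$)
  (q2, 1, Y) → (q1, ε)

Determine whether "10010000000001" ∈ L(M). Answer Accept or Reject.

Accept

(q0, 10010000000001, $)
  read 1, top $: go to q2, push X$ → (q2, 0010000000001, X$)
  read 0, top X: go to q1, push X → (q1, 010000000001, X$)
  read 0, top X: go to q1, push Y → (q1, 10000000001, Y$)
  read 1, top Y: go to q2, push ε → (q2, 0000000001, $)
  read 0, top $: go to q2, push $ → (q2, 000000001, $)
  read 0, top $: go to q2, push $ → (q2, 00000001, $)
  read 0, top $: go to q2, push $ → (q2, 0000001, $)
  read 0, top $: go to q2, push $ → (q2, 000001, $)
  read 0, top $: go to q2, push $ → (q2, 00001, $)
  read 0, top $: go to q2, push $ → (q2, 0001, $)
  read 0, top $: go to q2, push $ → (q2, 001, $)
  read 0, top $: go to q2, push $ → (q2, 01, $)
  read 0, top $: go to q2, push $ → (q2, 1, $)
  read 1, top $: go to q0, push X$ → (q0, ε, X$)
All input consumed; state q0 ∈ F.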